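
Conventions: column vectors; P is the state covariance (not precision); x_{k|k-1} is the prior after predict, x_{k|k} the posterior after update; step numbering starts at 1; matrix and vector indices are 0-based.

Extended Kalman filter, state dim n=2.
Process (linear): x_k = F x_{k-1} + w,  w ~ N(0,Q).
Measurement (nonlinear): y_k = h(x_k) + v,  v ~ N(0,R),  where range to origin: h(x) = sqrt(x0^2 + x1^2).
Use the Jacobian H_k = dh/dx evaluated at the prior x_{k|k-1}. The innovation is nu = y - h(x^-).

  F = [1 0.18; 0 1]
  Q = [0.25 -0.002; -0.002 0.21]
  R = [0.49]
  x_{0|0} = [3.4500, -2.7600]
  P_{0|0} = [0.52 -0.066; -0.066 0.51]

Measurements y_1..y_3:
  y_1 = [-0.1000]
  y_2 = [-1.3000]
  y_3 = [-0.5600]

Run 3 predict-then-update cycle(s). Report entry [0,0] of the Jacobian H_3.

step 1: x^-=[2.9532, -2.7600]  P^-=[0.7628 0.0238; 0.0238 0.7200]  H_jac=[0.7306 -0.6828]  S=[1.2091]  K=[0.4475; -0.3922]  nu=[-4.1422]  x^+=[1.0997, -1.1353]  P^+=[0.5207 0.2360; 0.2360 0.5340]
step 2: x^-=[0.8954, -1.1353]  P^-=[0.8729 0.3301; 0.3301 0.7440]  H_jac=[0.6192 -0.7852]  S=[0.9624]  K=[0.2923; -0.3946]  nu=[-2.7459]  x^+=[0.0927, -0.0518]  P^+=[0.7907 0.4411; 0.4411 0.5941]
step 3: x^-=[0.0833, -0.0518]  P^-=[1.2188 0.5461; 0.5461 0.8041]  H_jac=[0.8493 -0.5279]  S=[1.1036]  K=[0.6768; 0.0356]  nu=[-0.6581]  x^+=[-0.3621, -0.0752]  P^+=[0.7133 0.5195; 0.5195 0.8027]

H_jac[0,0] = 0.8493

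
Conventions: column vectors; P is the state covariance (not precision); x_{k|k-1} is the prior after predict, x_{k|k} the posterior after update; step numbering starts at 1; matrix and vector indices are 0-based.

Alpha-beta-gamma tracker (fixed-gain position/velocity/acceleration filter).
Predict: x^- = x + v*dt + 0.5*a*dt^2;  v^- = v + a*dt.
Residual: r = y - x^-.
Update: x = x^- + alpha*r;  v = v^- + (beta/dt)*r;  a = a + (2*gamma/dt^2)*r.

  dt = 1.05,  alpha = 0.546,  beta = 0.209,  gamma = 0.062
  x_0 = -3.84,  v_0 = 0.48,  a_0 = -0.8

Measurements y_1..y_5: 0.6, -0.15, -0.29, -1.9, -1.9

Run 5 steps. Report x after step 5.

x_post = -1.8554

step 1: x_pred=-3.7770  r=4.3770  x^+=-1.3872  v^+=0.5112  a^+=-0.3077
step 2: x_pred=-1.0200  r=0.8700  x^+=-0.5450  v^+=0.3613  a^+=-0.2099
step 3: x_pred=-0.2813  r=-0.0087  x^+=-0.2860  v^+=0.1392  a^+=-0.2108
step 4: x_pred=-0.2561  r=-1.6439  x^+=-1.1537  v^+=-0.4094  a^+=-0.3957
step 5: x_pred=-1.8017  r=-0.0983  x^+=-1.8554  v^+=-0.8445  a^+=-0.4068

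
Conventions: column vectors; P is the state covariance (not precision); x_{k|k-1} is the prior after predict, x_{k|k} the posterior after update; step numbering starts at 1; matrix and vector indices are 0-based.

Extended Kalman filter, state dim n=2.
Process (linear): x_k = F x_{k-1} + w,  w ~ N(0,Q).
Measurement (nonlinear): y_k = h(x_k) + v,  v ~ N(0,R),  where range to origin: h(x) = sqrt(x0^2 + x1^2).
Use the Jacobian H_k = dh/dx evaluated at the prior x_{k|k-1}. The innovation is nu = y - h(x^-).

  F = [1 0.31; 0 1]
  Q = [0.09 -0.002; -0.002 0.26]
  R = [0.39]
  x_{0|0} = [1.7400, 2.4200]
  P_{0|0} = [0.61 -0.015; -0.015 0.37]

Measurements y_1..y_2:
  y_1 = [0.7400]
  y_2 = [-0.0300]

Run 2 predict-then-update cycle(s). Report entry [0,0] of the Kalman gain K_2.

step 1: x^-=[2.4902, 2.4200]  P^-=[0.7263 0.0977; 0.0977 0.6300]  H_jac=[0.7171 0.6969]  S=[1.1672]  K=[0.5046; 0.4362]  nu=[-2.7324]  x^+=[1.1115, 1.2281]  P^+=[0.4291 -0.1592; -0.1592 0.4079]
step 2: x^-=[1.4922, 1.2281]  P^-=[0.4596 -0.0347; -0.0347 0.6679]  H_jac=[0.7721 0.6355]  S=[0.8996]  K=[0.3699; 0.4420]  nu=[-1.9626]  x^+=[0.7662, 0.3607]  P^+=[0.3365 -0.1818; -0.1818 0.4922]

K[0,0] = 0.3699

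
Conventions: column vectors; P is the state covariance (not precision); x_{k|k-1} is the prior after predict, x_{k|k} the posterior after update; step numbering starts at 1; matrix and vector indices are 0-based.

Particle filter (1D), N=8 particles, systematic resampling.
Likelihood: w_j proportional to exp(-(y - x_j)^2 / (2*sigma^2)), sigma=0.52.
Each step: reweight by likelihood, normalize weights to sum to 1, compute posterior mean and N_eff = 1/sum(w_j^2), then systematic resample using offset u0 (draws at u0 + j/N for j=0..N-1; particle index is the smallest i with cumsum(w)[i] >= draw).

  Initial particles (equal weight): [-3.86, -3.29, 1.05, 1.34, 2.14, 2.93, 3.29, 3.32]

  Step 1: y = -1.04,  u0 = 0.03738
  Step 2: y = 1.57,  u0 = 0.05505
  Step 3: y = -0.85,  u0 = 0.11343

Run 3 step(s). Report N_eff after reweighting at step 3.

N_eff = 8.0000

step 1: w=[0.0010, 0.2022, 0.7303, 0.0665, 0.0000, 0.0000, 0.0000, 0.0000]  mean=0.1868  Neff=1.7280  idx=[1, 1, 2, 2, 2, 2, 2, 2]
step 2: w=[0.0000, 0.0000, 0.1667, 0.1667, 0.1667, 0.1667, 0.1667, 0.1667]  mean=1.0500  Neff=6.0000  idx=[2, 3, 3, 4, 5, 6, 6, 7]
step 3: w=[0.1250, 0.1250, 0.1250, 0.1250, 0.1250, 0.1250, 0.1250, 0.1250]  mean=1.0500  Neff=8.0000  idx=[0, 1, 2, 3, 4, 5, 6, 7]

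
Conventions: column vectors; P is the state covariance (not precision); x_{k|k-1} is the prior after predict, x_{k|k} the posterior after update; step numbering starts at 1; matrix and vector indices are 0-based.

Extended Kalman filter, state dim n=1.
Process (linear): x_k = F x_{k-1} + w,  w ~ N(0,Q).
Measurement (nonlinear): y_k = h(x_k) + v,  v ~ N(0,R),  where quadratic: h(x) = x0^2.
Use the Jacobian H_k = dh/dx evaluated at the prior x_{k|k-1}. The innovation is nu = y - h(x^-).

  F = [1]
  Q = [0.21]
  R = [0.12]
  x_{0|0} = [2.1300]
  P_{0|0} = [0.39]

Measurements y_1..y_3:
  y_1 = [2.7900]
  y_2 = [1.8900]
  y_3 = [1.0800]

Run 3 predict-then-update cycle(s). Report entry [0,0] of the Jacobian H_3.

step 1: x^-=[2.1300]  P^-=[0.6000]  H_jac=[4.2600]  S=[11.0086]  K=[0.2322]  nu=[-1.7469]  x^+=[1.7244]  P^+=[0.0065]
step 2: x^-=[1.7244]  P^-=[0.2165]  H_jac=[3.4488]  S=[2.6956]  K=[0.2770]  nu=[-1.0836]  x^+=[1.4242]  P^+=[0.0096]
step 3: x^-=[1.4242]  P^-=[0.2196]  H_jac=[2.8484]  S=[1.9020]  K=[0.3289]  nu=[-0.9484]  x^+=[1.1123]  P^+=[0.0139]

H_jac[0,0] = 2.8484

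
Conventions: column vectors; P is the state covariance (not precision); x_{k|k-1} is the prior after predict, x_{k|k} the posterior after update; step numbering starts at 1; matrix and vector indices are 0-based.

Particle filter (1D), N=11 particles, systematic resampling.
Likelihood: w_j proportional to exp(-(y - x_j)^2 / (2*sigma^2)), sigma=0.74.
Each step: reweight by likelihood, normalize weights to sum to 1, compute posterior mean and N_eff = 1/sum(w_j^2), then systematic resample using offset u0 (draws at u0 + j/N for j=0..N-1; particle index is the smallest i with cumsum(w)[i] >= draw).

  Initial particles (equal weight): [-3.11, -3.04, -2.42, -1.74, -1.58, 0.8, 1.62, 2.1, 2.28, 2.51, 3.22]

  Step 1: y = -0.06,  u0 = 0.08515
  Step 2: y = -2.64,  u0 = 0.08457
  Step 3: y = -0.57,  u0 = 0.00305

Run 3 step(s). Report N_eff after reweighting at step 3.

N_eff = 10.7270

step 1: w=[0.0003, 0.0004, 0.0076, 0.0936, 0.1493, 0.6266, 0.0936, 0.0174, 0.0083, 0.0030, 0.0001]  mean=0.2969  Neff=2.3101  idx=[3, 4, 5, 5, 5, 5, 5, 5, 5, 6, 8]
step 2: w=[0.5710, 0.4288, 0.0000, 0.0000, 0.0000, 0.0000, 0.0000, 0.0000, 0.0000, 0.0000, 0.0000]  mean=-1.6710  Neff=1.9610  idx=[0, 0, 0, 0, 0, 0, 1, 1, 1, 1, 1]
step 3: w=[0.0777, 0.0777, 0.0777, 0.0777, 0.0777, 0.0777, 0.1068, 0.1068, 0.1068, 0.1068, 0.1068]  mean=-1.6546  Neff=10.7270  idx=[0, 1, 2, 3, 4, 5, 6, 7, 8, 9, 10]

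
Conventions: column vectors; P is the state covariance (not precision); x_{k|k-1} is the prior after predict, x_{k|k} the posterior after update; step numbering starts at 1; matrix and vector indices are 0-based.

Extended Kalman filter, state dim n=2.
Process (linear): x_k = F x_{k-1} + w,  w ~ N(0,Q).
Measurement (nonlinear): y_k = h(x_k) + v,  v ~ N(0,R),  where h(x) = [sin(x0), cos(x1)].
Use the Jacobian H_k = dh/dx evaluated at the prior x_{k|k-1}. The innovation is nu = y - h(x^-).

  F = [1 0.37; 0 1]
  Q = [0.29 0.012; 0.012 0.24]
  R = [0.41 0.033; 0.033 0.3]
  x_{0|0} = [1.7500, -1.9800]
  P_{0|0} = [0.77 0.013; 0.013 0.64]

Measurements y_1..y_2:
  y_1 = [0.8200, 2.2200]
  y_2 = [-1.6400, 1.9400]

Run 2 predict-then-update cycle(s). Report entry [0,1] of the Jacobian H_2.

step 1: x^-=[1.0174, -1.9800]  P^-=[1.1572 0.2618; 0.2618 0.8800]  H_jac=[0.5256 0.0000; 0.0000 0.9174]  S=[0.7297 0.1592; 0.1592 1.0407]  K=[0.8102 0.1068; 0.0199 0.7727]  nu=[-0.0307, 2.6179]  x^+=[1.2721, 0.0423]  P^+=[0.6388 0.0641; 0.0641 0.2534]
step 2: x^-=[1.2878, 0.0423]  P^-=[1.0109 0.1698; 0.1698 0.4934]  H_jac=[0.2793 0.0000; 0.0000 -0.0423]  S=[0.4888 0.0310; 0.0310 0.3009]  K=[0.5828 -0.0839; 0.1021 -0.0799]  nu=[-2.6002, 0.9409]  x^+=[-0.3066, -0.2983]  P^+=[0.8458 0.1404; 0.1404 0.4869]

H_jac[0,1] = 0.0000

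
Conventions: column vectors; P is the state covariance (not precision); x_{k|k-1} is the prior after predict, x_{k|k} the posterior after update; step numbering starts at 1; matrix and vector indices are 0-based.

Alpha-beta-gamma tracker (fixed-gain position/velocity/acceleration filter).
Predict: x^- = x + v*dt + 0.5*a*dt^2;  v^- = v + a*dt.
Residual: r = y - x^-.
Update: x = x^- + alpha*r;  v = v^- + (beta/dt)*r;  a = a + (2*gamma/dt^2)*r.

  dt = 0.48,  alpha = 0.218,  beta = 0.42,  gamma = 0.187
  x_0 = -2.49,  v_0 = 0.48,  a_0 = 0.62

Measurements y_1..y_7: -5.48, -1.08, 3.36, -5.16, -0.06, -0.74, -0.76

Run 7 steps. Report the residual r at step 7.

step 1: x_pred=-2.1882  r=-3.2918  x^+=-2.9058  v^+=-2.1027  a^+=-4.7235
step 2: x_pred=-4.4593  r=3.3793  x^+=-3.7226  v^+=-1.4132  a^+=0.7619
step 3: x_pred=-4.3131  r=7.6731  x^+=-2.6404  v^+=5.6665  a^+=13.2174
step 4: x_pred=1.6022  r=-6.7622  x^+=0.1280  v^+=6.0940  a^+=2.2406
step 5: x_pred=3.3113  r=-3.3713  x^+=2.5763  v^+=4.2196  a^+=-3.2319
step 6: x_pred=4.2294  r=-4.9694  x^+=3.1461  v^+=-1.6799  a^+=-11.2986
step 7: x_pred=1.0381  r=-1.7981  x^+=0.6461  v^+=-8.6766  a^+=-14.2174

resid = -1.7981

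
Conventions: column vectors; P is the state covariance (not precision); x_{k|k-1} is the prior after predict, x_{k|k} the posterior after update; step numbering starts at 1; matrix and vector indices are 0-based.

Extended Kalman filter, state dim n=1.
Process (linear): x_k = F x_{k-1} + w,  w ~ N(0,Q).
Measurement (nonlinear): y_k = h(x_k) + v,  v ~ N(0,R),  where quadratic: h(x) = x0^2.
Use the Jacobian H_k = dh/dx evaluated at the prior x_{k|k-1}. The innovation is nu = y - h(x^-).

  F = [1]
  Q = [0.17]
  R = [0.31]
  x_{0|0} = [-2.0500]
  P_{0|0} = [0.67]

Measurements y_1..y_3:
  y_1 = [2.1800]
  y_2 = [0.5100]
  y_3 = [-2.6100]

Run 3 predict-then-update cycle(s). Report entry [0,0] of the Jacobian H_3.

step 1: x^-=[-2.0500]  P^-=[0.8400]  H_jac=[-4.1000]  S=[14.4304]  K=[-0.2387]  nu=[-2.0225]  x^+=[-1.5673]  P^+=[0.0180]
step 2: x^-=[-1.5673]  P^-=[0.1880]  H_jac=[-3.1346]  S=[2.1577]  K=[-0.2732]  nu=[-1.9464]  x^+=[-1.0356]  P^+=[0.0270]
step 3: x^-=[-1.0356]  P^-=[0.1970]  H_jac=[-2.0711]  S=[1.1551]  K=[-0.3533]  nu=[-3.6824]  x^+=[0.2652]  P^+=[0.0529]

H_jac[0,0] = -2.0711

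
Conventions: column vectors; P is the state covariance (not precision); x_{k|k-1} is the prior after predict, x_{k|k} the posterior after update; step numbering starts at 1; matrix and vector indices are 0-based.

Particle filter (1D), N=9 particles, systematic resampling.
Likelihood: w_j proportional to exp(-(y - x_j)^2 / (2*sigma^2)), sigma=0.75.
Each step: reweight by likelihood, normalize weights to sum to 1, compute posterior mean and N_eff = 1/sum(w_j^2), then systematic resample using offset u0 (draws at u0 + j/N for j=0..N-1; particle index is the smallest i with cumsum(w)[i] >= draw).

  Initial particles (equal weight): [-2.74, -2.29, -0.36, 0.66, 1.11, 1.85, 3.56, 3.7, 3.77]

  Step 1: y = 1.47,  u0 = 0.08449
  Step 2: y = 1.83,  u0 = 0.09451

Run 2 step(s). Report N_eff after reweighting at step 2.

step 1: w=[0.0000, 0.0000, 0.0210, 0.2305, 0.3680, 0.3632, 0.0085, 0.0050, 0.0037]  mean=1.2878  Neff=3.1147  idx=[3, 3, 4, 4, 4, 5, 5, 5, 5]
step 2: w=[0.0457, 0.0457, 0.0973, 0.0973, 0.0973, 0.1542, 0.1542, 0.1542, 0.1542]  mean=1.5253  Neff=7.8328  idx=[2, 3, 4, 5, 6, 6, 7, 8, 8]

N_eff = 7.8328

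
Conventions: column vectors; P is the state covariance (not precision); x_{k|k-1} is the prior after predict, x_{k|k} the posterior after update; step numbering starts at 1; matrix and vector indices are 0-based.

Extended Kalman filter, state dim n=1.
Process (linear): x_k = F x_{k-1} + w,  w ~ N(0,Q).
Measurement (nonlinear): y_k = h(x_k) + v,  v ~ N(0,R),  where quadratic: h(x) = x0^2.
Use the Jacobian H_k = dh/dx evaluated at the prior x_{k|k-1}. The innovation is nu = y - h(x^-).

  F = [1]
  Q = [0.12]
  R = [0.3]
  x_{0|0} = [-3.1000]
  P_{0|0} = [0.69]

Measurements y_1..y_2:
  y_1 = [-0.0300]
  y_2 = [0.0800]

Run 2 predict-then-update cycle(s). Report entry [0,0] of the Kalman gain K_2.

step 1: x^-=[-3.1000]  P^-=[0.8100]  H_jac=[-6.2000]  S=[31.4364]  K=[-0.1598]  nu=[-9.6400]  x^+=[-1.5600]  P^+=[0.0077]
step 2: x^-=[-1.5600]  P^-=[0.1277]  H_jac=[-3.1200]  S=[1.5434]  K=[-0.2582]  nu=[-2.3536]  x^+=[-0.9523]  P^+=[0.0248]

K[0,0] = -0.2582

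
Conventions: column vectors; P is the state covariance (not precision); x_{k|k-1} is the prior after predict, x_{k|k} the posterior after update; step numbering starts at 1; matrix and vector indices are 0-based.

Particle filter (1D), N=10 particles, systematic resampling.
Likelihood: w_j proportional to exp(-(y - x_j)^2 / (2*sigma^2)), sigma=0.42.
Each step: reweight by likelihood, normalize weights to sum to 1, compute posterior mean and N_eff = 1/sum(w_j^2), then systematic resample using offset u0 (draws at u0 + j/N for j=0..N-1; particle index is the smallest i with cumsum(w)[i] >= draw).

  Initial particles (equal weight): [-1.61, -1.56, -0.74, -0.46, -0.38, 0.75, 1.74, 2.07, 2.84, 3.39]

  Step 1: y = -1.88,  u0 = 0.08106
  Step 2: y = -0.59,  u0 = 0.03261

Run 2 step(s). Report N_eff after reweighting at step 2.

N_eff = 9.8075

step 1: w=[0.5110, 0.4700, 0.0158, 0.0021, 0.0011, 0.0000, 0.0000, 0.0000, 0.0000, 0.0000]  mean=-1.5691  Neff=2.0732  idx=[0, 0, 0, 0, 0, 1, 1, 1, 1, 1]
step 2: w=[0.0860, 0.0860, 0.0860, 0.0860, 0.0860, 0.1140, 0.1140, 0.1140, 0.1140, 0.1140]  mean=-1.5815  Neff=9.8075  idx=[0, 1, 2, 3, 5, 5, 6, 7, 8, 9]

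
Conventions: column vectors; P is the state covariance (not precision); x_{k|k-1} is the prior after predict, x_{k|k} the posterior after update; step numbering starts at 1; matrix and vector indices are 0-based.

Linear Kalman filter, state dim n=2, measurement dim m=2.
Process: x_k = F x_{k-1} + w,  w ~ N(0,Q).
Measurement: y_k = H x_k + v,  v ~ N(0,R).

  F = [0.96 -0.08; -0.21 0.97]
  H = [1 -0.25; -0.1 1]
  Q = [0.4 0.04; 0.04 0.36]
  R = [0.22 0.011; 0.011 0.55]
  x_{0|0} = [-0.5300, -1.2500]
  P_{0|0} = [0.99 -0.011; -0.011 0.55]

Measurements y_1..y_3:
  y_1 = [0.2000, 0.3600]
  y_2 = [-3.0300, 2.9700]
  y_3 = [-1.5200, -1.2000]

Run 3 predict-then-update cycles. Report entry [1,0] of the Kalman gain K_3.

step 1: x^-=[-0.4088, -1.1012]  P^-=[1.3176 -0.2127; -0.2127 0.9256]  S=[1.7018 -0.5702; -0.5702 1.5313]  K=[0.8342 0.0857; -0.0615 0.5955]  nu=[0.3335, 1.4203]  x^+=[-0.0089, -0.2759]  P^+=[0.2036 0.0767; 0.0767 0.3345]
step 2: x^-=[0.0135, -0.2658]  P^-=[0.5780 0.0457; 0.0457 0.6525]  S=[0.8160 -0.1631; -0.1631 1.1991]  K=[0.7117 0.0867; -0.0369 0.5353]  nu=[-3.1100, 3.2371]  x^+=[-1.9193, 1.5819]  P^+=[0.1758 0.0731; 0.0731 0.3013]
step 3: x^-=[-1.9691, 1.9375]  P^-=[0.5527 0.0505; 0.0505 0.6215]  S=[0.7863 -0.1479; -0.1479 1.1669]  K=[0.7029 0.0850; -0.0349 0.5238]  nu=[0.9335, -3.3344]  x^+=[-1.5963, 0.1583]  P^+=[0.1735 0.0718; 0.0718 0.2949]

K[1,0] = -0.0349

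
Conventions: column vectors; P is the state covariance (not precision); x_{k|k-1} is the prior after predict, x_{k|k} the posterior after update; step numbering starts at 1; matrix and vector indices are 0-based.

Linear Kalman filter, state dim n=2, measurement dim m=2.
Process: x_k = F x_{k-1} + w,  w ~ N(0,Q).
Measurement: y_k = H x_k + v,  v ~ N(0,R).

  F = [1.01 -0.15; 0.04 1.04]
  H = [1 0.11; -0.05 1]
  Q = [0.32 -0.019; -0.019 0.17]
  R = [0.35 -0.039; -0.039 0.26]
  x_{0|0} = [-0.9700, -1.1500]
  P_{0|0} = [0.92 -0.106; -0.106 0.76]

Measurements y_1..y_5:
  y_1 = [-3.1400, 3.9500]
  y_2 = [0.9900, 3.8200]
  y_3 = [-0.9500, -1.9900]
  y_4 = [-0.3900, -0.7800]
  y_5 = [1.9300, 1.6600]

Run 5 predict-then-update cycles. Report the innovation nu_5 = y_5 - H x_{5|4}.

step 1: x^-=[-0.8072, -1.2348]  P^-=[1.3077 -0.2111; -0.2111 0.9847]  S=[1.6232 -0.2060; -0.2060 1.2690]  K=[0.7798 -0.0913; 0.0370 0.7902]  nu=[-2.1970, 5.1444]  x^+=[-2.9899, 2.7493]  P^+=[0.2809 -0.0401; -0.0401 0.2020]
step 2: x^-=[-3.4322, 2.7396]  P^-=[0.6232 -0.0810; -0.0810 0.3856]  S=[0.9601 -0.1083; -0.1083 0.6553]  K=[0.6323 -0.0667; 0.0274 0.5992]  nu=[4.1208, 0.9087]  x^+=[-0.8870, 3.3970]  P^+=[0.2273 -0.0306; -0.0306 0.1532]
step 3: x^-=[-1.4054, 3.4974]  P^-=[0.5646 -0.0657; -0.0657 0.3335]  S=[0.9042 -0.0959; -0.0959 0.6015]  K=[0.6102 -0.0589; 0.0278 0.5644]  nu=[0.0707, -5.5577]  x^+=[-1.0349, 0.3629]  P^+=[0.2190 -0.0282; -0.0282 0.1442]
step 4: x^-=[-1.0997, 0.3360]  P^-=[0.5551 -0.0621; -0.0621 0.3240]  S=[0.8954 -0.0928; -0.0928 0.5916]  K=[0.6065 -0.0567; 0.0283 0.5574]  nu=[0.6728, -1.1710]  x^+=[-0.6254, -0.2977]  P^+=[0.2175 -0.0275; -0.0275 0.1424]
step 5: x^-=[-0.5870, -0.3346]  P^-=[0.5534 -0.0612; -0.0612 0.3221]  S=[0.8939 -0.0921; -0.0921 0.5896]  K=[0.6058 -0.0561; 0.0285 0.5560]  nu=[2.5538, 1.9652]  x^+=[0.8500, 0.8307]  P^+=[0.2172 -0.0273; -0.0273 0.1421]

innov = [2.5538, 1.9652]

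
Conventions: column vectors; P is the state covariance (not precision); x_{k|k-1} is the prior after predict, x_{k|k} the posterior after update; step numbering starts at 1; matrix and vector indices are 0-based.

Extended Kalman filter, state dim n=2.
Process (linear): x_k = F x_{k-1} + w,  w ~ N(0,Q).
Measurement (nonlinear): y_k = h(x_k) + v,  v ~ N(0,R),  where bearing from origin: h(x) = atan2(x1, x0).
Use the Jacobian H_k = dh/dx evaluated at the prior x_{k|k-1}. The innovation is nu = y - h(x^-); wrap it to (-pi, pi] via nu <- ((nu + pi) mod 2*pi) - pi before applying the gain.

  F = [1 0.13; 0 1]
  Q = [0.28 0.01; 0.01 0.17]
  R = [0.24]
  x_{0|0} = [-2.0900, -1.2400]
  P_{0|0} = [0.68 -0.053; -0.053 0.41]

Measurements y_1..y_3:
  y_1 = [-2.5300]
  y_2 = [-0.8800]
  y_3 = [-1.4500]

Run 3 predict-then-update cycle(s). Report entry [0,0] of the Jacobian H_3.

H_jac[0,0] = 0.2672

step 1: x^-=[-2.2512, -1.2400]  P^-=[0.9531 0.0103; 0.0103 0.5800]  H_jac=[0.1877 -0.3408]  S=[0.3396]  K=[0.5165; -0.5763]  nu=[0.1081]  x^+=[-2.1954, -1.3023]  P^+=[0.8625 0.1114; 0.1114 0.4672]
step 2: x^-=[-2.3647, -1.3023]  P^-=[1.1794 0.1821; 0.1821 0.6372]  H_jac=[0.1787 -0.3245]  S=[0.3236]  K=[0.4686; -0.5383]  nu=[1.7582]  x^+=[-1.5407, -2.2487]  P^+=[1.1083 0.2638; 0.2638 0.5434]
step 3: x^-=[-1.8330, -2.2487]  P^-=[1.4661 0.3444; 0.3444 0.7134]  H_jac=[0.2672 -0.2178]  S=[0.3384]  K=[0.9358; -0.1872]  nu=[0.8047]  x^+=[-1.0800, -2.3994]  P^+=[1.1697 0.4037; 0.4037 0.7016]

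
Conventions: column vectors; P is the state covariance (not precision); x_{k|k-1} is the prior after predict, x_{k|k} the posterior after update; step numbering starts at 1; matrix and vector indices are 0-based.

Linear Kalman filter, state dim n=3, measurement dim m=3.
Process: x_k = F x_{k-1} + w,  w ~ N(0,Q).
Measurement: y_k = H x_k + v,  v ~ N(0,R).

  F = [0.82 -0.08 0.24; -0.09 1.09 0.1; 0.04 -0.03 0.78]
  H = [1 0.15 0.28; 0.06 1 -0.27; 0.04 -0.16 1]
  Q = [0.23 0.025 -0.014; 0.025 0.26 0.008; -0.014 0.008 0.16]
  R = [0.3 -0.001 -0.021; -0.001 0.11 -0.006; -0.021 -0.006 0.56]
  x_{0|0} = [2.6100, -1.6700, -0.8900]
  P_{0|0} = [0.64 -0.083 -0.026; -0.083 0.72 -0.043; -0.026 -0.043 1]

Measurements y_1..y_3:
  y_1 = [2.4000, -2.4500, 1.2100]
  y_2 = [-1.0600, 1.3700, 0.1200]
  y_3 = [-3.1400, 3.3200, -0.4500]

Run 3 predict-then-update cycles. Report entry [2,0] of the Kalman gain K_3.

K[2,0] = 0.0961

step 1: x^-=[2.0602, -2.1442, -0.5397]  P^-=[0.7249 -0.1483 0.1843; -0.1483 1.1380 0.0216; 0.1843 0.0216 0.7707]  S=[1.1714 -0.0362 0.4080; -0.0362 1.2714 -0.3673; 0.4080 -0.3673 1.3707]  K=[0.6594 -0.1187 -0.0551; 0.0103 0.9190 0.1218; 0.1634 0.0172 0.5211]  nu=[0.8125, -0.5751, 1.3242]  x^+=[2.5913, -2.5031, 0.2732]  P^+=[0.2222 -0.0429 -0.0598; -0.0429 0.1257 0.0843; -0.0598 0.0843 0.3042]
step 2: x^-=[2.3906, -2.9343, 0.3918]  P^-=[0.3766 -0.0159 0.0071; -0.0159 0.4420 0.1002; 0.0071 0.1002 0.3379]  S=[0.7207 0.0685 0.0982; 0.0685 0.5218 -0.0627; 0.0982 -0.0627 0.8786]  K=[0.5332 -0.0652 -0.0362; 0.0207 0.8013 0.0877; 0.1087 0.0467 0.3579]  nu=[-3.1202, 4.2666, -0.8369]  x^+=[0.4792, 0.3465, -0.0477]  P^+=[0.1772 -0.0297 -0.0429; -0.0297 0.1061 0.0620; -0.0429 0.0620 0.2095]
step 3: x^-=[0.3538, 0.3298, -0.0285]  P^-=[0.3466 -0.0059 -0.0001; -0.0059 0.4097 0.0742; -0.0001 0.0742 0.2823]  S=[0.6823 0.0717 0.0707; 0.0717 0.5008 -0.0697; 0.0707 -0.0697 0.8297]  K=[0.5148 -0.0482 -0.0302; 0.0217 0.7847 0.0742; 0.0961 0.0268 0.3200]  nu=[-3.5352, 2.9613, -0.3829]  x^+=[-1.5973, 2.5485, -0.4114]  P^+=[0.1698 -0.0262 -0.0384; -0.0262 0.1019 0.0538; -0.0384 0.0538 0.1872]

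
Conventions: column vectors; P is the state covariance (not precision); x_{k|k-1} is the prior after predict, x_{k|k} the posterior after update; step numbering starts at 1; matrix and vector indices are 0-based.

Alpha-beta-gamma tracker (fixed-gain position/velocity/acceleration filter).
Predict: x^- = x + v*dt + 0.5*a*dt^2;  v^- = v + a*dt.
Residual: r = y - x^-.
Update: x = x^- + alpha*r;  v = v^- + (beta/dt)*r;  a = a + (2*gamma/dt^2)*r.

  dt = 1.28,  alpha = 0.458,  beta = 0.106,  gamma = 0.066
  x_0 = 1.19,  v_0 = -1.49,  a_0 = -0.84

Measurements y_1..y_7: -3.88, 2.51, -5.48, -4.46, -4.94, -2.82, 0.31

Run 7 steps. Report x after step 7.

x_post = -3.1980

step 1: x_pred=-1.4053  r=-2.4747  x^+=-2.5387  v^+=-2.7701  a^+=-1.0394
step 2: x_pred=-6.9360  r=9.4460  x^+=-2.6097  v^+=-3.3183  a^+=-0.2783
step 3: x_pred=-7.0851  r=1.6051  x^+=-6.3500  v^+=-3.5417  a^+=-0.1490
step 4: x_pred=-11.0054  r=6.5454  x^+=-8.0076  v^+=-3.1904  a^+=0.3783
step 5: x_pred=-11.7814  r=6.8414  x^+=-8.6480  v^+=-2.1396  a^+=0.9295
step 6: x_pred=-10.6252  r=7.8052  x^+=-7.0504  v^+=-0.3035  a^+=1.5583
step 7: x_pred=-6.1623  r=6.4723  x^+=-3.1980  v^+=2.2272  a^+=2.0798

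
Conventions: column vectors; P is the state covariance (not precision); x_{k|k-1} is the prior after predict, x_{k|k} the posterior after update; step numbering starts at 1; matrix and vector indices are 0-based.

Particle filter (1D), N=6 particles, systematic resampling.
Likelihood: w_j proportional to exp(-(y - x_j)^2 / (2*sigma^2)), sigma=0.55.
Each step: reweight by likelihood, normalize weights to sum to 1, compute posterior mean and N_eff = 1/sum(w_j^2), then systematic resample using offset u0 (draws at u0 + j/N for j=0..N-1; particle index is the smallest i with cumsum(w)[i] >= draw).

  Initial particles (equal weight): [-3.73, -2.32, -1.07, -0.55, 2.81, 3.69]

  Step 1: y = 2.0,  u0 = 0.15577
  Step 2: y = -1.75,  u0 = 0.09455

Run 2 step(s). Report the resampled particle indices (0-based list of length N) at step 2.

resampled_idx = [0, 1, 2, 2, 3, 4]

step 1: w=[0.0000, 0.0000, 0.0000, 0.0001, 0.9743, 0.0257]  mean=2.8324  Neff=1.0528  idx=[4, 4, 4, 4, 4, 5]
step 2: w=[0.2000, 0.2000, 0.2000, 0.2000, 0.2000, 0.0000]  mean=2.8100  Neff=5.0000  idx=[0, 1, 2, 2, 3, 4]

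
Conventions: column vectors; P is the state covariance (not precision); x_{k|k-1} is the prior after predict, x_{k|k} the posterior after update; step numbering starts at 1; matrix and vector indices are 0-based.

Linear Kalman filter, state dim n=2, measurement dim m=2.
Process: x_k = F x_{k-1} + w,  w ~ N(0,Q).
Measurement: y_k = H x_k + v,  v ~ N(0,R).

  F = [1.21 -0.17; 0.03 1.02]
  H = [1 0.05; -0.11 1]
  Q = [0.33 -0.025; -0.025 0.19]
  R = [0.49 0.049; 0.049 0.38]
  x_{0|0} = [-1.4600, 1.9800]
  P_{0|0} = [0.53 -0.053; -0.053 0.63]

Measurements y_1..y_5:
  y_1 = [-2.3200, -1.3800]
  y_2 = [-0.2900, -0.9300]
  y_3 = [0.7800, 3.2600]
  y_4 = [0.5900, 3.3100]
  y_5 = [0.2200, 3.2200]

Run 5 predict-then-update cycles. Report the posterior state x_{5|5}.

x_post = [-0.2411, 2.7437]

step 1: x^-=[-2.1032, 1.9758]  P^-=[1.1460 -0.1801; -0.1801 0.8427]  S=[1.6201 -0.2141; -0.2141 1.2762]  K=[0.6853 -0.1250; 0.0042 0.6766]  nu=[-0.3156, -3.5872]  x^+=[-1.8711, -0.4524]  P^+=[0.3286 0.0222; 0.0222 0.2597]
step 2: x^-=[-2.1872, -0.5176]  P^-=[0.8094 -0.0308; -0.0308 0.4619]  S=[1.2975 -0.0476; -0.0476 0.8585]  K=[0.6188 -0.1053; 0.0140 0.5428]  nu=[1.9231, -0.6530]  x^+=[-0.9285, -0.8452]  P^+=[0.2969 0.0230; 0.0230 0.2095]
step 3: x^-=[-0.9798, -0.8899]  P^-=[0.7613 -0.0223; -0.0223 0.4096]  S=[1.2501 -0.0365; -0.0365 0.8037]  K=[0.6051 -0.1045; 0.0135 0.5133]  nu=[1.8043, 4.0422]  x^+=[-0.3106, 1.2092]  P^+=[0.2903 0.0219; 0.0219 0.1981]
step 4: x^-=[-0.5814, 1.2241]  P^-=[0.7517 -0.0219; -0.0219 0.3977]  S=[1.2405 -0.0356; -0.0356 0.7916]  K=[0.6021 -0.1051; 0.0129 0.5060]  nu=[1.1101, 2.0219]  x^+=[-0.1254, 2.2616]  P^+=[0.2888 0.0213; 0.0213 0.1953]
step 5: x^-=[-0.5362, 2.3030]  P^-=[0.7497 -0.0221; -0.0221 0.3947]  S=[1.2385 -0.0358; -0.0358 0.7887]  K=[0.6014 -0.1054; 0.0126 0.5042]  nu=[0.6411, 0.8580]  x^+=[-0.2411, 2.7437]  P^+=[0.2885 0.0212; 0.0212 0.1945]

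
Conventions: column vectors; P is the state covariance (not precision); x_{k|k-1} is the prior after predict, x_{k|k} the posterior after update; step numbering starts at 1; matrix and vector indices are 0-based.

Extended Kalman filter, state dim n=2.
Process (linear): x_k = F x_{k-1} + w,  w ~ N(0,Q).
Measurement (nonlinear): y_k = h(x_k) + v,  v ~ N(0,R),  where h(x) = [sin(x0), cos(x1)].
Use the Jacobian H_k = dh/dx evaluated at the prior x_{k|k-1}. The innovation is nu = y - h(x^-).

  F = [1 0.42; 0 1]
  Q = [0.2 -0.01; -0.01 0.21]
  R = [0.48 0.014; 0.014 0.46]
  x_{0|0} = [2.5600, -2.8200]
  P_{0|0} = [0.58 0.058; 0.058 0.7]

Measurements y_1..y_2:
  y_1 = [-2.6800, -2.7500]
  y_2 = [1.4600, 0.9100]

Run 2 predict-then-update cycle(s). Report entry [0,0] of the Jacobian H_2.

H_jac[0,0] = -0.3465

step 1: x^-=[1.3756, -2.8200]  P^-=[0.9522 0.3420; 0.3420 0.9100]  H_jac=[0.1940 0.0000; 0.0000 0.3161]  S=[0.5158 0.0350; 0.0350 0.5509]  K=[0.3462 0.1742; 0.0936 0.5162]  nu=[-3.6610, -1.8013]  x^+=[-0.2058, -4.0924]  P^+=[0.8694 0.2689; 0.2689 0.7553]
step 2: x^-=[-1.9246, -4.0924]  P^-=[1.4285 0.5762; 0.5762 0.9653]  H_jac=[-0.3465 0.0000; 0.0000 -0.8139]  S=[0.6515 0.1765; 0.1765 1.0995]  K=[-0.6735 -0.3184; -0.1180 -0.6957]  nu=[2.3980, 1.4910]  x^+=[-4.0145, -5.4126]  P^+=[0.9458 0.1915; 0.1915 0.3952]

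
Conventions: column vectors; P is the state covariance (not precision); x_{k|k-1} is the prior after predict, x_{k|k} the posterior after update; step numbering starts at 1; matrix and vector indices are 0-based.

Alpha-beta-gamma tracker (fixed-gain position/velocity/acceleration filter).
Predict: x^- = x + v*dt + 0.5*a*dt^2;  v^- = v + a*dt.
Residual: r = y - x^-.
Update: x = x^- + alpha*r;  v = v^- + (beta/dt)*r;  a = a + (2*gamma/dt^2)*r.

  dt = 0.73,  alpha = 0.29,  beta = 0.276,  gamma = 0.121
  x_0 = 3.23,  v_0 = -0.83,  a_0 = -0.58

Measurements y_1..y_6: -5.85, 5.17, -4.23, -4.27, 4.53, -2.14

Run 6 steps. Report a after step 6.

a_post = 6.2779

step 1: x_pred=2.4696  r=-8.3196  x^+=0.0569  v^+=-4.3989  a^+=-4.3581
step 2: x_pred=-4.3155  r=9.4855  x^+=-1.5647  v^+=-3.9940  a^+=-0.0505
step 3: x_pred=-4.4938  r=0.2638  x^+=-4.4173  v^+=-3.9311  a^+=0.0693
step 4: x_pred=-7.2685  r=2.9985  x^+=-6.3990  v^+=-2.7469  a^+=1.4310
step 5: x_pred=-8.0229  r=12.5529  x^+=-4.3826  v^+=3.0438  a^+=7.1315
step 6: x_pred=-0.2604  r=-1.8796  x^+=-0.8055  v^+=7.5391  a^+=6.2779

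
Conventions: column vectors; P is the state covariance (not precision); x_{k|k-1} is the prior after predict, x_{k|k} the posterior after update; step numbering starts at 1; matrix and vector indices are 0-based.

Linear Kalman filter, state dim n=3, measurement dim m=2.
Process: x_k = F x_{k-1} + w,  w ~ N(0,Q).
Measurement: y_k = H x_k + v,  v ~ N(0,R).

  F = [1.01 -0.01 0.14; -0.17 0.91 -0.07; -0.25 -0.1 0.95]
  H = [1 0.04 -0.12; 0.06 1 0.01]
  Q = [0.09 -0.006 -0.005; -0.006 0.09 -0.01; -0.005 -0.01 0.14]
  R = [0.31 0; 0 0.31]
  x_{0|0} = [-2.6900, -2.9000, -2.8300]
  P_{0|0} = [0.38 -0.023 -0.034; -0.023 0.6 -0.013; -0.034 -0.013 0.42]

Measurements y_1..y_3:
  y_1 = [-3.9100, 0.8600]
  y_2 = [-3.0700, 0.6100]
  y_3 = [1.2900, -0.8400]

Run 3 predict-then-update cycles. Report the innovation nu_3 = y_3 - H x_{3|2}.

innov = [5.0830, -2.0246]

step 1: x^-=[-3.0841, -1.9836, -1.7260]  P^-=[0.4768 -0.1005 -0.0734; -0.1005 0.6079 -0.0780; -0.0734 -0.0780 0.5663]  S=[0.8063 -0.0393; -0.0393 0.9059]  K=[0.5947 -0.0543; -0.0506 0.6613; -0.1836 -0.0926]  nu=[-0.9537, 3.0459]  x^+=[-3.8166, 0.0788, -1.8331]  P^+=[0.1865 -0.0281 0.0084; -0.0281 0.2070 -0.0345; 0.0084 -0.0345 0.5326]
step 2: x^-=[-4.1122, 0.8488, -0.7951]  P^-=[0.2937 -0.0762 0.0303; -0.0762 0.2827 -0.0817; 0.0303 -0.0817 0.6356]  S=[0.6007 -0.0384; -0.0384 0.5831]  K=[0.4734 -0.0688; -0.0616 0.4716; -0.0904 -0.1321]  nu=[0.9128, 0.0158]  x^+=[-3.6811, 0.8001, -0.8798]  P^+=[0.1538 -0.0310 0.0485; -0.0310 0.1486 -0.0501; 0.0485 -0.0501 0.6214]
step 3: x^-=[-3.8491, 1.4155, 0.0045]  P^-=[0.2736 -0.0794 0.0881; -0.0794 0.2376 -0.1024; 0.0881 -0.1024 0.6969]  S=[0.5675 -0.0421; -0.0421 0.5372]  K=[0.4519 -0.0803; -0.0700 0.4261; -0.0119 -0.1687]  nu=[5.0830, -2.0246]  x^+=[-1.3893, 0.1969, 0.2857]  P^+=[0.1512 -0.0348 0.0807; -0.0348 0.1348 -0.0640; 0.0807 -0.0640 0.6817]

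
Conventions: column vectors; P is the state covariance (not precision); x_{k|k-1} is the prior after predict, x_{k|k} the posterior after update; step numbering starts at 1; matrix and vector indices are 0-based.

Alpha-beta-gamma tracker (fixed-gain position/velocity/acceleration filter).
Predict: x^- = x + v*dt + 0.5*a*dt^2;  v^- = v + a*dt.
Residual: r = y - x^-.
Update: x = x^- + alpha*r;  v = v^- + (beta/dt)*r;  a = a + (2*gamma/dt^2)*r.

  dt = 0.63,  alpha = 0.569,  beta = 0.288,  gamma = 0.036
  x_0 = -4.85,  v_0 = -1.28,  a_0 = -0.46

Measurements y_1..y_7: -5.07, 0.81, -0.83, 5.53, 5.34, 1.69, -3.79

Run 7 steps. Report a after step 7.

a_post = -1.9253

step 1: x_pred=-5.7477  r=0.6777  x^+=-5.3621  v^+=-1.2600  a^+=-0.3371
step 2: x_pred=-6.2228  r=7.0328  x^+=-2.2211  v^+=1.7426  a^+=0.9387
step 3: x_pred=-0.9370  r=0.1070  x^+=-0.8761  v^+=2.3829  a^+=0.9581
step 4: x_pred=0.8153  r=4.7147  x^+=3.4980  v^+=5.1419  a^+=1.8134
step 5: x_pred=7.0972  r=-1.7572  x^+=6.0974  v^+=5.4810  a^+=1.4946
step 6: x_pred=9.8470  r=-8.1570  x^+=5.2057  v^+=2.6937  a^+=0.0149
step 7: x_pred=6.9057  r=-10.6957  x^+=0.8198  v^+=-2.1863  a^+=-1.9253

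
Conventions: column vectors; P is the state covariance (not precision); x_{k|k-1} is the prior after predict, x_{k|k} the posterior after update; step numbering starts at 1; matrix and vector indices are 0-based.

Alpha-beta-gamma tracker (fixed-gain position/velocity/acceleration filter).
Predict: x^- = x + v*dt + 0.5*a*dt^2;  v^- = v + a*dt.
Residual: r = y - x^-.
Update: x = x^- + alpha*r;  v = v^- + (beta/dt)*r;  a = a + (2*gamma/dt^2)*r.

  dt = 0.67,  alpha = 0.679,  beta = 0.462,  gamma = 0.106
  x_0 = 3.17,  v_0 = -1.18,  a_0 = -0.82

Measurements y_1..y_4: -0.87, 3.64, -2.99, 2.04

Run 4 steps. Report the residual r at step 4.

resid = 6.0218

step 1: x_pred=2.1954  r=-3.0654  x^+=0.1140  v^+=-3.8431  a^+=-2.2677
step 2: x_pred=-2.9699  r=6.6099  x^+=1.5182  v^+=-0.8046  a^+=0.8540
step 3: x_pred=1.1708  r=-4.1608  x^+=-1.6544  v^+=-3.1015  a^+=-1.1111
step 4: x_pred=-3.9818  r=6.0218  x^+=0.1070  v^+=0.3064  a^+=1.7328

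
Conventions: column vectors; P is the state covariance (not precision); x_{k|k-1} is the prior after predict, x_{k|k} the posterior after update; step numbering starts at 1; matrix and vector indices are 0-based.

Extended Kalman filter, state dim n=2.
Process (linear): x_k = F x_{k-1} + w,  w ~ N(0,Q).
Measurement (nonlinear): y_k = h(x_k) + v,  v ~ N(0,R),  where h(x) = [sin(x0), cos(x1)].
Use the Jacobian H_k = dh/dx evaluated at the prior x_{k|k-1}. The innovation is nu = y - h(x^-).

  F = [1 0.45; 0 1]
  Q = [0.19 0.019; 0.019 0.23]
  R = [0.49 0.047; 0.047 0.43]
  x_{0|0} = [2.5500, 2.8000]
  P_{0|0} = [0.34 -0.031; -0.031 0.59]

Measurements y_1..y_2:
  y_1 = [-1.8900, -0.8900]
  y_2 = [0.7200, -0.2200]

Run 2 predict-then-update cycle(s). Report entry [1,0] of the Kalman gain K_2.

K[1,0] = 0.3495

step 1: x^-=[3.8100, 2.8000]  P^-=[0.6216 0.2535; 0.2535 0.8200]  H_jac=[-0.7848 0.0000; 0.0000 -0.3350]  S=[0.8728 0.1136; 0.1136 0.5220]  K=[-0.5534 -0.0422; -0.1641 -0.4905]  nu=[-1.2703, 0.0522]  x^+=[4.5107, 2.9828]  P^+=[0.3480 0.1318; 0.1318 0.6526]
step 2: x^-=[5.8530, 2.9828]  P^-=[0.7888 0.4445; 0.4445 0.8826]  H_jac=[0.9089 0.0000; 0.0000 -0.1581]  S=[1.1416 -0.0169; -0.0169 0.4521]  K=[0.6261 -0.1321; 0.3495 -0.2957]  nu=[1.1370, 0.7674]  x^+=[6.4635, 3.1533]  P^+=[0.3307 0.1731; 0.1731 0.7002]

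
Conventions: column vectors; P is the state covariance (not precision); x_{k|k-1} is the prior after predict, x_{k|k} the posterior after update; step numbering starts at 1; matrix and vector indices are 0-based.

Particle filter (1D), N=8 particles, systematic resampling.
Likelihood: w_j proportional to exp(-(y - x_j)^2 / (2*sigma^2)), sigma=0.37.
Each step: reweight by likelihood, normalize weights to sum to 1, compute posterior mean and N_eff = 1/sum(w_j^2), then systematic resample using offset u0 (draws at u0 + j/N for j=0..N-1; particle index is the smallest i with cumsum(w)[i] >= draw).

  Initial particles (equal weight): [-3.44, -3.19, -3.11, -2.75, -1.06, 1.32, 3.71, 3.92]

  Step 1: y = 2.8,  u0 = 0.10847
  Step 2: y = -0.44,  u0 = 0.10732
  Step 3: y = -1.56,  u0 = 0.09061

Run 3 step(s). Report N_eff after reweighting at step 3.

step 1: w=[0.0000, 0.0000, 0.0000, 0.0000, 0.0000, 0.0057, 0.8212, 0.1731]  mean=3.7328  Neff=1.4196  idx=[6, 6, 6, 6, 6, 6, 7, 7]
step 2: w=[0.1666, 0.1666, 0.1666, 0.1666, 0.1666, 0.1666, 0.0002, 0.0002]  mean=3.7101  Neff=6.0059  idx=[0, 1, 2, 2, 3, 4, 5, 5]
step 3: w=[0.1250, 0.1250, 0.1250, 0.1250, 0.1250, 0.1250, 0.1250, 0.1250]  mean=3.7100  Neff=8.0000  idx=[0, 1, 2, 3, 4, 5, 6, 7]

N_eff = 8.0000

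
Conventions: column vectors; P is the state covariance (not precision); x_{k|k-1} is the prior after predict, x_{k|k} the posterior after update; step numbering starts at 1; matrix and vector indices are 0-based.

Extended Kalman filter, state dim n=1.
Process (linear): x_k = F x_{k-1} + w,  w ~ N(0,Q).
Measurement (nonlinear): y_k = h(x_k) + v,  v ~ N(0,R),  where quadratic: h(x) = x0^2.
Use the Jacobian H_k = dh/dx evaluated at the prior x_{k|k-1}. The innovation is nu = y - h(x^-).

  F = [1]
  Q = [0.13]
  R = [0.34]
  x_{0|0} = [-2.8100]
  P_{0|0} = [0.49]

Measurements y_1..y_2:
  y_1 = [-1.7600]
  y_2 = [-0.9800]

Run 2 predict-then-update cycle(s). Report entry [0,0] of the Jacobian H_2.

H_jac[0,0] = -2.2423

step 1: x^-=[-2.8100]  P^-=[0.6200]  H_jac=[-5.6200]  S=[19.9223]  K=[-0.1749]  nu=[-9.6561]  x^+=[-1.1212]  P^+=[0.0106]
step 2: x^-=[-1.1212]  P^-=[0.1406]  H_jac=[-2.2423]  S=[1.0468]  K=[-0.3011]  nu=[-2.2370]  x^+=[-0.4475]  P^+=[0.0457]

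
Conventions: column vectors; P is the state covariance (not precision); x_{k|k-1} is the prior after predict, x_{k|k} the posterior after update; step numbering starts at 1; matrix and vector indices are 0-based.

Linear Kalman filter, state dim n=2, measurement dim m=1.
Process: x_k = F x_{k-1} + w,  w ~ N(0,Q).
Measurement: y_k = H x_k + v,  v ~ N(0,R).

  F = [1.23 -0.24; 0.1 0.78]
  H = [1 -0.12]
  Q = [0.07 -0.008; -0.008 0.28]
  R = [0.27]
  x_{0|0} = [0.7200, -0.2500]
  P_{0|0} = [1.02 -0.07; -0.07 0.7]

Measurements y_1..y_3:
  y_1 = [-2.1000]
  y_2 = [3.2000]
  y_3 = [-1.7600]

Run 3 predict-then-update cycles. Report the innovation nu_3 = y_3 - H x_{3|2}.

step 1: x^-=[0.9456, -0.1230]  P^-=[1.6948 -0.0791; -0.0791 0.7052]  S=[1.9939]  K=[0.8547; -0.0821]  nu=[-3.0604]  x^+=[-1.6702, 0.1282]  P^+=[0.2381 0.0608; 0.0608 0.6917]
step 2: x^-=[-2.0851, -0.0670]  P^-=[0.4341 -0.0513; -0.0513 0.7127]  S=[0.7267]  K=[0.6059; -0.1883]  nu=[5.2771]  x^+=[1.1120, -1.0606]  P^+=[0.1674 0.0316; 0.0316 0.6870]
step 3: x^-=[1.6223, -0.7160]  P^-=[0.3441 -0.0865; -0.0865 0.7045]  S=[0.6450]  K=[0.5496; -0.2651]  nu=[-3.4683]  x^+=[-0.2838, 0.2034]  P^+=[0.1493 0.0075; 0.0075 0.6592]

innov = [-3.4683]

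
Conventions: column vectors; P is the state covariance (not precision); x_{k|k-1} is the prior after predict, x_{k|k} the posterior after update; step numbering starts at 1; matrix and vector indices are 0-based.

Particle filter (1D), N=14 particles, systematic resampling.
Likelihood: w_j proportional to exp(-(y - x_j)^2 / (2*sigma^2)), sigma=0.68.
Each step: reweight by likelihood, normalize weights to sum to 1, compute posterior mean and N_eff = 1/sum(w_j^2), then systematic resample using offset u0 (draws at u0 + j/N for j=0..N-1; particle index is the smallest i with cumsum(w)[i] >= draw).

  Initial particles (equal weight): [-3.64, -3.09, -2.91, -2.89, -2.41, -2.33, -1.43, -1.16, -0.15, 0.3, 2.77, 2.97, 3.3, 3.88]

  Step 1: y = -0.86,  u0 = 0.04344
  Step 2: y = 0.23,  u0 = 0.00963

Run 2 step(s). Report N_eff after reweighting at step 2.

step 1: w=[0.0001, 0.0018, 0.0041, 0.0044, 0.0284, 0.0369, 0.2684, 0.3460, 0.2211, 0.0890, 0.0000, 0.0000, 0.0000, 0.0000]  mean=-0.9762  Neff=3.9885  idx=[5, 6, 6, 6, 6, 7, 7, 7, 7, 7, 8, 8, 8, 9]
step 2: w=[0.0002, 0.0116, 0.0116, 0.0116, 0.0116, 0.0282, 0.0282, 0.0282, 0.0282, 0.0282, 0.1951, 0.1951, 0.1951, 0.2269]  mean=-0.2502  Neff=5.8745  idx=[1, 6, 8, 10, 10, 10, 11, 11, 12, 12, 12, 13, 13, 13]

N_eff = 5.8745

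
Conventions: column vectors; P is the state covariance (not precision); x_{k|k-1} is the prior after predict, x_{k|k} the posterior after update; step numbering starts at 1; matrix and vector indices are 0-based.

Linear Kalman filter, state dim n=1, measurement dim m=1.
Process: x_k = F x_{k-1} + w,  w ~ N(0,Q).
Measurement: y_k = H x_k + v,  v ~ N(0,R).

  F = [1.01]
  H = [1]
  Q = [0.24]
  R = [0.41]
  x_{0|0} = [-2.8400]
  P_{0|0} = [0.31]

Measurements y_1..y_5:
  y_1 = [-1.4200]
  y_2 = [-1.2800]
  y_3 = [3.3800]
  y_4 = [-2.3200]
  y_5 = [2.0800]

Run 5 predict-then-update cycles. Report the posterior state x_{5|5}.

step 1: x^-=[-2.8684]  P^-=[0.5562]  S=[0.9662]  K=[0.5757]  nu=[1.4484]  x^+=[-2.0346]  P^+=[0.2360]
step 2: x^-=[-2.0549]  P^-=[0.4808]  S=[0.8908]  K=[0.5397]  nu=[0.7749]  x^+=[-1.6367]  P^+=[0.2213]
step 3: x^-=[-1.6531]  P^-=[0.4657]  S=[0.8757]  K=[0.5318]  nu=[5.0331]  x^+=[1.0236]  P^+=[0.2180]
step 4: x^-=[1.0339]  P^-=[0.4624]  S=[0.8724]  K=[0.5300]  nu=[-3.3539]  x^+=[-0.7438]  P^+=[0.2173]
step 5: x^-=[-0.7513]  P^-=[0.4617]  S=[0.8717]  K=[0.5296]  nu=[2.8313]  x^+=[0.7483]  P^+=[0.2172]

x_post = [0.7483]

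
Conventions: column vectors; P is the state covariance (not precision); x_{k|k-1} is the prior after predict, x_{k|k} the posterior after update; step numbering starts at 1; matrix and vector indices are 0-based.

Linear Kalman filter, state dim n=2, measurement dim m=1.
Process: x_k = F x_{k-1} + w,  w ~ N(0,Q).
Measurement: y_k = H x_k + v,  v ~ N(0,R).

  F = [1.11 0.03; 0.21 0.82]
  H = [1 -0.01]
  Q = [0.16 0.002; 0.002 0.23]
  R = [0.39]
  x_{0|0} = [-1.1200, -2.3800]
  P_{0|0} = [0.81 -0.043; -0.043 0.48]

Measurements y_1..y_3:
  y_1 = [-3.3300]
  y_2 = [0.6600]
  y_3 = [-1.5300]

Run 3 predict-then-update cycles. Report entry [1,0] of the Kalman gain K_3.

K[1,0] = 0.1390

step 1: x^-=[-1.3146, -2.1868]  P^-=[1.1556 0.1632; 0.1632 0.5737]  S=[1.5424]  K=[0.7482; 0.1021]  nu=[-2.0373]  x^+=[-2.8388, -2.3948]  P^+=[0.2922 0.0454; 0.0454 0.5576]
step 2: x^-=[-3.2229, -2.5599]  P^-=[0.5236 0.1254; 0.1254 0.6334]  S=[0.9111]  K=[0.5733; 0.1307]  nu=[3.8573]  x^+=[-1.0116, -2.0557]  P^+=[0.2241 0.0572; 0.0572 0.6179]
step 3: x^-=[-1.1846, -1.8981]  P^-=[0.4405 0.1218; 0.1218 0.6750]  S=[0.8282]  K=[0.5305; 0.1390]  nu=[-0.3644]  x^+=[-1.3779, -1.9487]  P^+=[0.2075 0.0608; 0.0608 0.6590]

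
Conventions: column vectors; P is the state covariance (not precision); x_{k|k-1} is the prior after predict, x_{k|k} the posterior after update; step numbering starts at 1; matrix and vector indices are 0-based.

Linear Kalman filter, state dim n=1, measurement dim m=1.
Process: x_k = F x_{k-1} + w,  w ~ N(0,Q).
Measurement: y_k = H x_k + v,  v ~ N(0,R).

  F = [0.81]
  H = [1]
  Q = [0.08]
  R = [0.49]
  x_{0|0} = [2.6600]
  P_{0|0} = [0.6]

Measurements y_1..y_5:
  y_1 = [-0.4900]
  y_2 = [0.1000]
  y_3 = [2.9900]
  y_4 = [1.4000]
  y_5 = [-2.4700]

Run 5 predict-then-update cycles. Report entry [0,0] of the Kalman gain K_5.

K[0,0] = 0.2486

step 1: x^-=[2.1546]  P^-=[0.4737]  S=[0.9637]  K=[0.4915]  nu=[-2.6446]  x^+=[0.8547]  P^+=[0.2408]
step 2: x^-=[0.6923]  P^-=[0.2380]  S=[0.7280]  K=[0.3269]  nu=[-0.5923]  x^+=[0.4987]  P^+=[0.1602]
step 3: x^-=[0.4039]  P^-=[0.1851]  S=[0.6751]  K=[0.2742]  nu=[2.5861]  x^+=[1.1130]  P^+=[0.1344]
step 4: x^-=[0.9015]  P^-=[0.1681]  S=[0.6581]  K=[0.2555]  nu=[0.4985]  x^+=[1.0289]  P^+=[0.1252]
step 5: x^-=[0.8334]  P^-=[0.1621]  S=[0.6521]  K=[0.2486]  nu=[-3.3034]  x^+=[0.0121]  P^+=[0.1218]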